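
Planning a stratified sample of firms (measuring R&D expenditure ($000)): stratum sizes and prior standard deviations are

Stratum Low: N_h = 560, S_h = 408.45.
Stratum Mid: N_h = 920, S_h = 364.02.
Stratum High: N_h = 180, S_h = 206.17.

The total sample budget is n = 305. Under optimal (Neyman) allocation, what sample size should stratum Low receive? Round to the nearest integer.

Neyman allocation: n_h = n · N_h S_h / Σ N_i S_i, with n = 305.
  stratum Low: N_h·S_h = 560·408.45 = 228732.00
  stratum Mid: N_h·S_h = 920·364.02 = 334898.40
  stratum High: N_h·S_h = 180·206.17 = 37110.60
Σ N_h S_h = 600741.00
n for stratum Low = 305·228732.00/600741.00 = 116.129 → 116

116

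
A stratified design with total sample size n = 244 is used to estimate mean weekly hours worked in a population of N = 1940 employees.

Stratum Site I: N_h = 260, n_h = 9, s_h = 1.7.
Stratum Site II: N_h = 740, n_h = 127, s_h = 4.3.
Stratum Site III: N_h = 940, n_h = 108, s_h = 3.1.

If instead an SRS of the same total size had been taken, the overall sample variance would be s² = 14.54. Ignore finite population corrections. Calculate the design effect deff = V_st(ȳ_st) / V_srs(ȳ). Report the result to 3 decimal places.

deff ≈ 0.803

V̂(ȳ_st) = Σ W_h² s_h²/n_h, with W_h = N_h/N and N = 1940:
  stratum Site I: (260/1940)²·1.7²/9 = 0.00576765
  stratum Site II: (740/1940)²·4.3²/127 = 0.0211833
  stratum Site III: (940/1940)²·3.1²/108 = 0.0208906
V_st = 0.0478416
V_srs = s²/n = 14.54/244 = 0.0595902
deff = V_st / V_srs = 0.0478416/0.0595902 = 0.8028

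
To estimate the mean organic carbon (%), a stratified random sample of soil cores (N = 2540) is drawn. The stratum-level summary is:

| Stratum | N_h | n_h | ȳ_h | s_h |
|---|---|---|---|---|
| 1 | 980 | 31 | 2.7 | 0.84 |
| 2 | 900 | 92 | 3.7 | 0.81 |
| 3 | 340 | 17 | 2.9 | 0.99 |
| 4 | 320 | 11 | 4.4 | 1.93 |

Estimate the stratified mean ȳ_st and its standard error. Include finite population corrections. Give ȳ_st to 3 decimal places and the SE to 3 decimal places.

ȳ_st = Σ W_h ȳ_h = (980·2.7 + 900·3.7 + 340·2.9 + 320·4.4)/2540 = 3.29528
V̂(ȳ_st) = Σ W_h² (1 − n_h/N_h) s_h²/n_h, with W_h = N_h/N and N = 2540:
  stratum 1: (980/2540)²·(1 − 31/980)·0.84²/31 = 0.00328112
  stratum 2: (900/2540)²·(1 − 92/900)·0.81²/92 = 0.000803838
  stratum 3: (340/2540)²·(1 − 17/340)·0.99²/17 = 0.000981376
  stratum 4: (320/2540)²·(1 − 11/320)·1.93²/11 = 0.00518995
V̂(ȳ_st) = 0.0102563
SE(ȳ_st) = √0.0102563 = 0.101273

ȳ_st ≈ 3.295, SE ≈ 0.101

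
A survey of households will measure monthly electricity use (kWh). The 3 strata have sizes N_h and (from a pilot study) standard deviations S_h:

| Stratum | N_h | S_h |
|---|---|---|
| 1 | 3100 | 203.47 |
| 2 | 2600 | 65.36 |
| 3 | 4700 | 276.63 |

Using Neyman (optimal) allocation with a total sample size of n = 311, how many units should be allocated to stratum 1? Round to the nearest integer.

Neyman allocation: n_h = n · N_h S_h / Σ N_i S_i, with n = 311.
  stratum 1: N_h·S_h = 3100·203.47 = 630757.00
  stratum 2: N_h·S_h = 2600·65.36 = 169936.00
  stratum 3: N_h·S_h = 4700·276.63 = 1300161.00
Σ N_h S_h = 2100854.00
n for stratum 1 = 311·630757.00/2100854.00 = 93.374 → 93

93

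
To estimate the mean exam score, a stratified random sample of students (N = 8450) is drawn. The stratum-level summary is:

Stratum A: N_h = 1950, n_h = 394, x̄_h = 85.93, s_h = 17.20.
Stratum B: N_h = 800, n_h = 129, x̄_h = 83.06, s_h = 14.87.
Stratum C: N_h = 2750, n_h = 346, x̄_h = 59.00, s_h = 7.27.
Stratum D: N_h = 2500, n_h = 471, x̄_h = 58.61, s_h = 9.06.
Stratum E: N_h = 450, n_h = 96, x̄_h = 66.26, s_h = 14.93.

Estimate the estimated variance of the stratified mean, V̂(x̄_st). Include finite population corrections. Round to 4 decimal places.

V̂(x̄_st) ≈ 0.0765

V̂(x̄_st) = Σ W_h² (1 − n_h/N_h) s_h²/n_h, with W_h = N_h/N and N = 8450:
  stratum A: (1950/8450)²·(1 − 394/1950)·17.20²/394 = 0.0319074
  stratum B: (800/8450)²·(1 − 129/800)·14.87²/129 = 0.0128864
  stratum C: (2750/8450)²·(1 − 346/2750)·7.27²/346 = 0.0141432
  stratum D: (2500/8450)²·(1 − 471/2500)·9.06²/471 = 0.0123807
  stratum E: (450/8450)²·(1 − 96/450)·14.93²/96 = 0.00518025
V̂(x̄_st) = 0.0764979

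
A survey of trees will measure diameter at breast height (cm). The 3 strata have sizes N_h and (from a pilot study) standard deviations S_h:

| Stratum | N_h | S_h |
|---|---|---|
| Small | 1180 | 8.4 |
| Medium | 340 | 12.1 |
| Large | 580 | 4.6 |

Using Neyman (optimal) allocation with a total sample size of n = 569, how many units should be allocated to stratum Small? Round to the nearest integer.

338

Neyman allocation: n_h = n · N_h S_h / Σ N_i S_i, with n = 569.
  stratum Small: N_h·S_h = 1180·8.4 = 9912.00
  stratum Medium: N_h·S_h = 340·12.1 = 4114.00
  stratum Large: N_h·S_h = 580·4.6 = 2668.00
Σ N_h S_h = 16694.00
n for stratum Small = 569·9912.00/16694.00 = 337.842 → 338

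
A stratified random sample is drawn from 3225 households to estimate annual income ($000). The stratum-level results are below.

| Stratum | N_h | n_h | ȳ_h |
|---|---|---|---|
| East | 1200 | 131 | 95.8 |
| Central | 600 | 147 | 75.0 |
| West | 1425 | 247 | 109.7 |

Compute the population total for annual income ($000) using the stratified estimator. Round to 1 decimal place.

τ̂_st ≈ 316282.5

τ̂_st = Σ N_h ȳ_h = 1200·95.8 + 600·75.0 + 1425·109.7 = 316282.5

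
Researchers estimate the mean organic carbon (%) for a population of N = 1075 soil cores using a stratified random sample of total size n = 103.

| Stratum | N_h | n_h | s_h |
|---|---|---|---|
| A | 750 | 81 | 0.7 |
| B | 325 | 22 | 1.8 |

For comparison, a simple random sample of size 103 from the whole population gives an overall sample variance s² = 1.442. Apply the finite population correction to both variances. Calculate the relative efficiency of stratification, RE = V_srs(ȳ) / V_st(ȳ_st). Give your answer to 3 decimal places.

RE ≈ 0.834

V̂(ȳ_st) = Σ W_h² (1 − n_h/N_h) s_h²/n_h, with W_h = N_h/N and N = 1075:
  stratum A: (750/1075)²·(1 − 81/750)·0.7²/81 = 0.00262652
  stratum B: (325/1075)²·(1 − 22/325)·1.8²/22 = 0.0125496
V_st = 0.0151762
V_srs = (1 − 103/1075)·1.442/103 = 0.0126586
Relative efficiency = V_srs / V_st = 0.0126586/0.0151762 = 0.8341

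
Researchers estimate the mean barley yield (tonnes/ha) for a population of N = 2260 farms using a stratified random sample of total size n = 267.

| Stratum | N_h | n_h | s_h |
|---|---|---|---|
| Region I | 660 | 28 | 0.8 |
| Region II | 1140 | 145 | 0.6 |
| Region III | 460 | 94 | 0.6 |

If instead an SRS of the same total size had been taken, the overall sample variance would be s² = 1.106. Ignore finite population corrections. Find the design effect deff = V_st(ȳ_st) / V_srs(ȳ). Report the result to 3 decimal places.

V̂(ȳ_st) = Σ W_h² s_h²/n_h, with W_h = N_h/N and N = 2260:
  stratum Region I: (660/2260)²·0.8²/28 = 0.00194936
  stratum Region II: (1140/2260)²·0.6²/145 = 0.000631724
  stratum Region III: (460/2260)²·0.6²/94 = 0.000158662
V_st = 0.00273975
V_srs = s²/n = 1.106/267 = 0.00414232
deff = V_st / V_srs = 0.00273975/0.00414232 = 0.6614

deff ≈ 0.661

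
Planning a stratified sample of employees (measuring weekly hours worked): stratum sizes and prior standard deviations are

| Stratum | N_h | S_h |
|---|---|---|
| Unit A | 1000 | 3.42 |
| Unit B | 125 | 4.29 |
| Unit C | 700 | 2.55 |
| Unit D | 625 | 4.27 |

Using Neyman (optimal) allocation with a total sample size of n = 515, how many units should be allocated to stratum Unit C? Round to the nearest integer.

Neyman allocation: n_h = n · N_h S_h / Σ N_i S_i, with n = 515.
  stratum Unit A: N_h·S_h = 1000·3.42 = 3420.00
  stratum Unit B: N_h·S_h = 125·4.29 = 536.25
  stratum Unit C: N_h·S_h = 700·2.55 = 1785.00
  stratum Unit D: N_h·S_h = 625·4.27 = 2668.75
Σ N_h S_h = 8410.00
n for stratum Unit C = 515·1785.00/8410.00 = 109.307 → 109

109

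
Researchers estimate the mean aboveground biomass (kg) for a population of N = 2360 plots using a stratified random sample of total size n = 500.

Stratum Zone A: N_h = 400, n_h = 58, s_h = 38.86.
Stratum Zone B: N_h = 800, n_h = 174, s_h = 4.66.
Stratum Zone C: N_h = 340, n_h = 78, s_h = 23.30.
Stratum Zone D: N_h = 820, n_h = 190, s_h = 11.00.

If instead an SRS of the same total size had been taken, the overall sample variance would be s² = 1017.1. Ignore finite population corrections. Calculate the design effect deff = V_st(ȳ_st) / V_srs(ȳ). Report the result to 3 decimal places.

V̂(ȳ_st) = Σ W_h² s_h²/n_h, with W_h = N_h/N and N = 2360:
  stratum Zone A: (400/2360)²·38.86²/58 = 0.747952
  stratum Zone B: (800/2360)²·4.66²/174 = 0.014341
  stratum Zone C: (340/2360)²·23.30²/78 = 0.144461
  stratum Zone D: (820/2360)²·11.00²/190 = 0.0768839
V_st = 0.983638
V_srs = s²/n = 1017.1/500 = 2.0342
deff = V_st / V_srs = 0.983638/2.0342 = 0.4836

deff ≈ 0.484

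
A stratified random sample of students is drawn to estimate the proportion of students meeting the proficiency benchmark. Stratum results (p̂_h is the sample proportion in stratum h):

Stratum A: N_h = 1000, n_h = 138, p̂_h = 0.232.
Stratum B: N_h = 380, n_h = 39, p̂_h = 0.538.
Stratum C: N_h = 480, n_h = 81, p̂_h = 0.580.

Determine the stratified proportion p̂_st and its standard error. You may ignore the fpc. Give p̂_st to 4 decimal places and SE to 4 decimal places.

N = 1860; stratum weights W_h = N_h/N.
p̂_st = Σ W_h p̂_h = (1000·0.232 + 380·0.538 + 480·0.580)/1860 = 0.38432
V̂(p̂_st) = Σ W_h² p̂_h(1−p̂_h)/(n_h−1):
  stratum A: (1000/1860)²·0.232·0.768/137 = 0.000375926
  stratum B: (380/1860)²·0.538·0.462/38 = 0.000273012
  stratum C: (480/1860)²·0.580·0.420/80 = 0.000202789
V̂(p̂_st) = 0.000851727; SE = √V̂ = 0.0291844

p̂_st ≈ 0.3843, SE ≈ 0.0292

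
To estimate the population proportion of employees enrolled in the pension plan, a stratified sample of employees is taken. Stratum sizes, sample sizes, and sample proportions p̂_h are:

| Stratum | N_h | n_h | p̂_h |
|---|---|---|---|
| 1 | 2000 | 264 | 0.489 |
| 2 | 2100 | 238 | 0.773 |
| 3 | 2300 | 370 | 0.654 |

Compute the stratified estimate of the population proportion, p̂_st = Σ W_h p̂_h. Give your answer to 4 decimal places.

p̂_st ≈ 0.6415

N = 6400; stratum weights W_h = N_h/N.
p̂_st = Σ W_h p̂_h = (2000·0.489 + 2100·0.773 + 2300·0.654)/6400 = 0.64148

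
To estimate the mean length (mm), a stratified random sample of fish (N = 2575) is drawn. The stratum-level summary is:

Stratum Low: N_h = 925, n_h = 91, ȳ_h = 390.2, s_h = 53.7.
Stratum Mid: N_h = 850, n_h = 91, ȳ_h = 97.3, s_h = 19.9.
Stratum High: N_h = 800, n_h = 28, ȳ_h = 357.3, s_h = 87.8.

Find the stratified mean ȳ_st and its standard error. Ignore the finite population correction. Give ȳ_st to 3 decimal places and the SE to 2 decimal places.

ȳ_st = Σ W_h ȳ_h = (925·390.2 + 850·97.3 + 800·357.3)/2575 = 283.29320
V̂(ȳ_st) = Σ W_h² s_h²/n_h, with W_h = N_h/N and N = 2575:
  stratum Low: (925/2575)²·53.7²/91 = 4.08918
  stratum Mid: (850/2575)²·19.9²/91 = 0.474185
  stratum High: (800/2575)²·87.8²/28 = 26.574
V̂(ȳ_st) = 31.1373
SE(ȳ_st) = √31.1373 = 5.58008

ȳ_st ≈ 283.293, SE ≈ 5.58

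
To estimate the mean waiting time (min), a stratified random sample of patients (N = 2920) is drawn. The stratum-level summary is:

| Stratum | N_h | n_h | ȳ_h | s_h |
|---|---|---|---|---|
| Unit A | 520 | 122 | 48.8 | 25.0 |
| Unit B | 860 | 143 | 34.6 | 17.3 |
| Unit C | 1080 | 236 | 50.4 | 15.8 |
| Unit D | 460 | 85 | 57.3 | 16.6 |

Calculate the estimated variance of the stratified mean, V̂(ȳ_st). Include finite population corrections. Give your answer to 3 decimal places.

V̂(ȳ_st) ≈ 0.454

V̂(ȳ_st) = Σ W_h² (1 − n_h/N_h) s_h²/n_h, with W_h = N_h/N and N = 2920:
  stratum Unit A: (520/2920)²·(1 − 122/520)·25.0²/122 = 0.124349
  stratum Unit B: (860/2920)²·(1 − 143/860)·17.3²/143 = 0.151359
  stratum Unit C: (1080/2920)²·(1 − 236/1080)·15.8²/236 = 0.113084
  stratum Unit D: (460/2920)²·(1 − 85/460)·16.6²/85 = 0.0655874
V̂(ȳ_st) = 0.454379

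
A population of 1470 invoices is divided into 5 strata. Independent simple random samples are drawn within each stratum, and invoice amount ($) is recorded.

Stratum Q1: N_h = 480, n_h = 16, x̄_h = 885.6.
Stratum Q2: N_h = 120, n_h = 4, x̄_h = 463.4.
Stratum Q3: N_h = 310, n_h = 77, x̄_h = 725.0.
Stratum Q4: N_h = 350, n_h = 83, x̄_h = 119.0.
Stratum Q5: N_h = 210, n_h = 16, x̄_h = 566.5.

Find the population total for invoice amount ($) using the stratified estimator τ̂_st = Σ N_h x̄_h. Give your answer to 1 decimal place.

τ̂_st ≈ 866061.0

τ̂_st = Σ N_h x̄_h = 480·885.6 + 120·463.4 + 310·725.0 + 350·119.0 + 210·566.5 = 866061.0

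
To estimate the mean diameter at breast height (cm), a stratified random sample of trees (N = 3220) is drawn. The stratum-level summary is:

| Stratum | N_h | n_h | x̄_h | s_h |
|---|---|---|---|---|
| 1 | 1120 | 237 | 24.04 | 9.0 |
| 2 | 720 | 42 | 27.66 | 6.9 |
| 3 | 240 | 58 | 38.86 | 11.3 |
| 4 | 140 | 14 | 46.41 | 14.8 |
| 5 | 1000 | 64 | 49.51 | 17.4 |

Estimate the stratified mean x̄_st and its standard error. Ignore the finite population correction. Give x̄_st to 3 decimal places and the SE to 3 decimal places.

x̄_st ≈ 34.837, SE ≈ 0.772

x̄_st = Σ W_h x̄_h = (1120·24.04 + 720·27.66 + 240·38.86 + 140·46.41 + 1000·49.51)/3220 = 34.83658
V̂(x̄_st) = Σ W_h² s_h²/n_h, with W_h = N_h/N and N = 3220:
  stratum 1: (1120/3220)²·9.0²/237 = 0.0413486
  stratum 2: (720/3220)²·6.9²/42 = 0.0566764
  stratum 3: (240/3220)²·11.3²/58 = 0.0122304
  stratum 4: (140/3220)²·14.8²/14 = 0.029576
  stratum 5: (1000/3220)²·17.4²/64 = 0.456254
V̂(x̄_st) = 0.596085
SE(x̄_st) = √0.596085 = 0.772066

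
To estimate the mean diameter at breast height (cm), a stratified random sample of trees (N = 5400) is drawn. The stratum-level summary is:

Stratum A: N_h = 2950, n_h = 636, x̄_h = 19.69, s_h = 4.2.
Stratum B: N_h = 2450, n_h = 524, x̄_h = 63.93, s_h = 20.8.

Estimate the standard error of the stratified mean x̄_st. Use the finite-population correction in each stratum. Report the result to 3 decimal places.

V̂(x̄_st) = Σ W_h² (1 − n_h/N_h) s_h²/n_h, with W_h = N_h/N and N = 5400:
  stratum A: (2950/5400)²·(1 − 636/2950)·4.2²/636 = 0.00649291
  stratum B: (2450/5400)²·(1 − 524/2450)·20.8²/524 = 0.133607
V̂(x̄_st) = 0.1401
SE(x̄_st) = √0.1401 = 0.3743

SE(x̄_st) ≈ 0.374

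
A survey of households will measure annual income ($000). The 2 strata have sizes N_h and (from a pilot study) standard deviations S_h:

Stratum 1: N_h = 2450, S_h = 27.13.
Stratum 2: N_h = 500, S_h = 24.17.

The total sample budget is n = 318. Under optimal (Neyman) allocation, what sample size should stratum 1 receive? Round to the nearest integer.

Neyman allocation: n_h = n · N_h S_h / Σ N_i S_i, with n = 318.
  stratum 1: N_h·S_h = 2450·27.13 = 66468.50
  stratum 2: N_h·S_h = 500·24.17 = 12085.00
Σ N_h S_h = 78553.50
n for stratum 1 = 318·66468.50/78553.50 = 269.078 → 269

269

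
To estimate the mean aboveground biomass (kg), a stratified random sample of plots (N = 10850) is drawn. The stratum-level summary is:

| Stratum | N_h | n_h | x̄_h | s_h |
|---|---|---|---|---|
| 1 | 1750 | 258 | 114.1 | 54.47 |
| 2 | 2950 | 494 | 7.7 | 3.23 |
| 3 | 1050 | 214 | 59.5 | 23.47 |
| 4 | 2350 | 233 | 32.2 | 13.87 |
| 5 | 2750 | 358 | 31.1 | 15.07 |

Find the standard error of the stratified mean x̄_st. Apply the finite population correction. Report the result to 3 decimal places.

SE(x̄_st) ≈ 0.588

V̂(x̄_st) = Σ W_h² (1 − n_h/N_h) s_h²/n_h, with W_h = N_h/N and N = 10850:
  stratum 1: (1750/10850)²·(1 − 258/1750)·54.47²/258 = 0.25506
  stratum 2: (2950/10850)²·(1 − 494/2950)·3.23²/494 = 0.00129978
  stratum 3: (1050/10850)²·(1 − 214/1050)·23.47²/214 = 0.0191932
  stratum 4: (2350/10850)²·(1 − 233/2350)·13.87²/233 = 0.034892
  stratum 5: (2750/10850)²·(1 − 358/2750)·15.07²/358 = 0.0354469
V̂(x̄_st) = 0.345892
SE(x̄_st) = √0.345892 = 0.588126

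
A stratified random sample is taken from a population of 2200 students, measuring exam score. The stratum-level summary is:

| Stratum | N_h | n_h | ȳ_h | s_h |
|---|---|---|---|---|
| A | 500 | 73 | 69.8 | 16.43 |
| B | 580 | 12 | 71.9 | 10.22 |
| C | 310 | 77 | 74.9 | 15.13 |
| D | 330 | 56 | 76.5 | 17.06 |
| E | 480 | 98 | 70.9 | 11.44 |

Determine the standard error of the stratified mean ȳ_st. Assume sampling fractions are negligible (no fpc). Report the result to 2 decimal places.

SE(ȳ_st) ≈ 1.02

V̂(ȳ_st) = Σ W_h² s_h²/n_h, with W_h = N_h/N and N = 2200:
  stratum A: (500/2200)²·16.43²/73 = 0.191006
  stratum B: (580/2200)²·10.22²/12 = 0.604966
  stratum C: (310/2200)²·15.13²/77 = 0.059029
  stratum D: (330/2200)²·17.06²/56 = 0.116937
  stratum E: (480/2200)²·11.44²/98 = 0.0635716
V̂(ȳ_st) = 1.03551
SE(ȳ_st) = √1.03551 = 1.0176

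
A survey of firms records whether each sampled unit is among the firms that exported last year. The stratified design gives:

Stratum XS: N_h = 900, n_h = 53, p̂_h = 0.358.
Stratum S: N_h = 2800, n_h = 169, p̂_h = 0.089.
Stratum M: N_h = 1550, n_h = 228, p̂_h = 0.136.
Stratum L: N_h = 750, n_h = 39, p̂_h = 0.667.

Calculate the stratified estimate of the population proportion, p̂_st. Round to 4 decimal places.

N = 6000; stratum weights W_h = N_h/N.
p̂_st = Σ W_h p̂_h = (900·0.358 + 2800·0.089 + 1550·0.136 + 750·0.667)/6000 = 0.21374

p̂_st ≈ 0.2137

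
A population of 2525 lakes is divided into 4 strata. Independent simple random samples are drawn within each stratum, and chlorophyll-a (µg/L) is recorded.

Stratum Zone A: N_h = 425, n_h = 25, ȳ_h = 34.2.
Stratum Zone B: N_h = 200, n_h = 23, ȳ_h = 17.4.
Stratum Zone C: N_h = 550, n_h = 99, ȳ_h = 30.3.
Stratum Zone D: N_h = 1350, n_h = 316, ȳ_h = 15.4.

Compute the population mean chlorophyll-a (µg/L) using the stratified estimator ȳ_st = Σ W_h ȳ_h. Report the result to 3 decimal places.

N = Σ N_h = 2525. Stratum weights W_h = N_h/N.
ȳ_st = (425·34.2 + 200·17.4 + 550·30.3 + 1350·15.4) / 2525 = 21.96832

ȳ_st ≈ 21.968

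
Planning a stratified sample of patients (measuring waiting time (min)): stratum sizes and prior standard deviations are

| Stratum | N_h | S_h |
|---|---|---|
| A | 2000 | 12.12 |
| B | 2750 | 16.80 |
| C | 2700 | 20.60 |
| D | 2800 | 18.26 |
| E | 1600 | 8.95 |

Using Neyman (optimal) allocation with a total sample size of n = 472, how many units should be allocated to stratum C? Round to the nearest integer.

137

Neyman allocation: n_h = n · N_h S_h / Σ N_i S_i, with n = 472.
  stratum A: N_h·S_h = 2000·12.12 = 24240.00
  stratum B: N_h·S_h = 2750·16.80 = 46200.00
  stratum C: N_h·S_h = 2700·20.60 = 55620.00
  stratum D: N_h·S_h = 2800·18.26 = 51128.00
  stratum E: N_h·S_h = 1600·8.95 = 14320.00
Σ N_h S_h = 191508.00
n for stratum C = 472·55620.00/191508.00 = 137.084 → 137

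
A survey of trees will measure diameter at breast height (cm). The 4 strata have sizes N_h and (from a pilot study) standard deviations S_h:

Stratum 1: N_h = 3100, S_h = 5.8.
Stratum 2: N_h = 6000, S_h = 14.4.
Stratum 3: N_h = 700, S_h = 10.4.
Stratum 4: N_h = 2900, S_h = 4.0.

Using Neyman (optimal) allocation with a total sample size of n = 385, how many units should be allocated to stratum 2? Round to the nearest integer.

Neyman allocation: n_h = n · N_h S_h / Σ N_i S_i, with n = 385.
  stratum 1: N_h·S_h = 3100·5.8 = 17980.00
  stratum 2: N_h·S_h = 6000·14.4 = 86400.00
  stratum 3: N_h·S_h = 700·10.4 = 7280.00
  stratum 4: N_h·S_h = 2900·4.0 = 11600.00
Σ N_h S_h = 123260.00
n for stratum 2 = 385·86400.00/123260.00 = 269.869 → 270

270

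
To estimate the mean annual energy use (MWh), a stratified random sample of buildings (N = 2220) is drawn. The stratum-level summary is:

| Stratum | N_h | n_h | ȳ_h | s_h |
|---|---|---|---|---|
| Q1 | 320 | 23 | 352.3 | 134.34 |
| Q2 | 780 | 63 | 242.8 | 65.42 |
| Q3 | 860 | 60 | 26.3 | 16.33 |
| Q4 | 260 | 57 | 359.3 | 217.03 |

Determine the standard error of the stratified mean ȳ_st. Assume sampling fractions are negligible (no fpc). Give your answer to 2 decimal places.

V̂(ȳ_st) = Σ W_h² s_h²/n_h, with W_h = N_h/N and N = 2220:
  stratum Q1: (320/2220)²·134.34²/23 = 16.3034
  stratum Q2: (780/2220)²·65.42²/63 = 8.38617
  stratum Q3: (860/2220)²·16.33²/60 = 0.666979
  stratum Q4: (260/2220)²·217.03²/57 = 11.3346
V̂(ȳ_st) = 36.6911
SE(ȳ_st) = √36.6911 = 6.05732

SE(ȳ_st) ≈ 6.06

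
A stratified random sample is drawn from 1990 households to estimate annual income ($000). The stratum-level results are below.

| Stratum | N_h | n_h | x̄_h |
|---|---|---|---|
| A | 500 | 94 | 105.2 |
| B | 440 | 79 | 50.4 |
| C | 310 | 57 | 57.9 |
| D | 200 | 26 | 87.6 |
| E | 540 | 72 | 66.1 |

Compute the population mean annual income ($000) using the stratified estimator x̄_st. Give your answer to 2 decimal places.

N = Σ N_h = 1990. Stratum weights W_h = N_h/N.
x̄_st = (500·105.2 + 440·50.4 + 310·57.9 + 200·87.6 + 540·66.1) / 1990 = 73.3362

x̄_st ≈ 73.34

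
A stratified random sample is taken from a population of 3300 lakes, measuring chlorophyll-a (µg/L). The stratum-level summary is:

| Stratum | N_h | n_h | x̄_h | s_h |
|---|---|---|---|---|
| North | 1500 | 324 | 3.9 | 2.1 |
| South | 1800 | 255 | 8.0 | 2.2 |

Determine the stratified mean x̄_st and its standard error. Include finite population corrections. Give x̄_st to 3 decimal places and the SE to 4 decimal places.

x̄_st ≈ 6.136, SE ≈ 0.0840

x̄_st = Σ W_h x̄_h = (1500·3.9 + 1800·8.0)/3300 = 6.13636
V̂(x̄_st) = Σ W_h² (1 − n_h/N_h) s_h²/n_h, with W_h = N_h/N and N = 3300:
  stratum North: (1500/3300)²·(1 − 324/1500)·2.1²/324 = 0.00220478
  stratum South: (1800/3300)²·(1 − 255/1800)·2.2²/255 = 0.00484706
V̂(x̄_st) = 0.00705183
SE(x̄_st) = √0.00705183 = 0.0839752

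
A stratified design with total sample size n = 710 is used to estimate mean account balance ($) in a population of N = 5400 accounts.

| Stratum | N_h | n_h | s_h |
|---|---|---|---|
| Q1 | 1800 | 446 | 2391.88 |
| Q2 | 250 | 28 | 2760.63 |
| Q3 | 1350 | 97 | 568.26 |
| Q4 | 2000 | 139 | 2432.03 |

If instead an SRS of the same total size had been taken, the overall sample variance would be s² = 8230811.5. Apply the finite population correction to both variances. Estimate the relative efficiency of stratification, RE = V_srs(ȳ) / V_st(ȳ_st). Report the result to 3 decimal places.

V̂(ȳ_st) = Σ W_h² (1 − n_h/N_h) s_h²/n_h, with W_h = N_h/N and N = 5400:
  stratum Q1: (1800/5400)²·(1 − 446/1800)·2391.88²/446 = 1072.13
  stratum Q2: (250/5400)²·(1 − 28/250)·2760.63²/28 = 518.041
  stratum Q3: (1350/5400)²·(1 − 97/1350)·568.26²/97 = 193.117
  stratum Q4: (2000/5400)²·(1 − 139/2000)·2432.03²/139 = 5431.4
V_st = 7214.69
V_srs = (1 − 710/5400)·8230811.5/710 = 10068.5
Relative efficiency = V_srs / V_st = 10068.5/7214.69 = 1.3956

RE ≈ 1.396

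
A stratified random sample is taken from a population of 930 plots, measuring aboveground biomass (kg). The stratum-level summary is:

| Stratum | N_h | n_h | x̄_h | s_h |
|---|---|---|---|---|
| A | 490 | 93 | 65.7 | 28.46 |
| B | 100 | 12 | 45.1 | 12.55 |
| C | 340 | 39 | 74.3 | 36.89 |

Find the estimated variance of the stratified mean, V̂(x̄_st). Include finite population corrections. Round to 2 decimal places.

V̂(x̄_st) = Σ W_h² (1 − n_h/N_h) s_h²/n_h, with W_h = N_h/N and N = 930:
  stratum A: (490/930)²·(1 − 93/490)·28.46²/93 = 1.95888
  stratum B: (100/930)²·(1 − 12/100)·12.55²/12 = 0.133544
  stratum C: (340/930)²·(1 − 39/340)·36.89²/39 = 4.12888
V̂(x̄_st) = 6.2213

V̂(x̄_st) ≈ 6.22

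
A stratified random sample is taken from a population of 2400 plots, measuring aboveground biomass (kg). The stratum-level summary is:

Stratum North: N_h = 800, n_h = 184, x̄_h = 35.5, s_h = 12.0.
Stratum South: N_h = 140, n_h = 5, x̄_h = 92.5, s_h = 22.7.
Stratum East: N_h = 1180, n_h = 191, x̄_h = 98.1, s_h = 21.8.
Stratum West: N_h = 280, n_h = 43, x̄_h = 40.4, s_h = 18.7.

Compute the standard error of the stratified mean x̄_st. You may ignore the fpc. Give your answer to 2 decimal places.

SE(x̄_st) ≈ 1.07

V̂(x̄_st) = Σ W_h² s_h²/n_h, with W_h = N_h/N and N = 2400:
  stratum North: (800/2400)²·12.0²/184 = 0.0869565
  stratum South: (140/2400)²·22.7²/5 = 0.350683
  stratum East: (1180/2400)²·21.8²/191 = 0.60148
  stratum West: (280/2400)²·18.7²/43 = 0.11069
V̂(x̄_st) = 1.14981
SE(x̄_st) = √1.14981 = 1.07229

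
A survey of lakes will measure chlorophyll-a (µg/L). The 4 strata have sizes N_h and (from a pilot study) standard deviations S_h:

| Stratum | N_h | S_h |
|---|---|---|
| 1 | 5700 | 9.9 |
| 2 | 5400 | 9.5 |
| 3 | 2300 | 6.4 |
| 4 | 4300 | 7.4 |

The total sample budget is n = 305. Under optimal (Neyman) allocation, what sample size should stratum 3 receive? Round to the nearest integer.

29

Neyman allocation: n_h = n · N_h S_h / Σ N_i S_i, with n = 305.
  stratum 1: N_h·S_h = 5700·9.9 = 56430.00
  stratum 2: N_h·S_h = 5400·9.5 = 51300.00
  stratum 3: N_h·S_h = 2300·6.4 = 14720.00
  stratum 4: N_h·S_h = 4300·7.4 = 31820.00
Σ N_h S_h = 154270.00
n for stratum 3 = 305·14720.00/154270.00 = 29.102 → 29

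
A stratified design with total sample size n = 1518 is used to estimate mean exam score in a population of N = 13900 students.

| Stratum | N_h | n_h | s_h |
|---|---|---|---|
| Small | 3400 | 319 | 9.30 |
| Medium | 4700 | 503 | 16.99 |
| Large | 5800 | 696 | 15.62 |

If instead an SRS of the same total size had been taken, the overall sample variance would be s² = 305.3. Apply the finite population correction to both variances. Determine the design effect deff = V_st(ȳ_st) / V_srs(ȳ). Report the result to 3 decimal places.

V̂(ȳ_st) = Σ W_h² (1 − n_h/N_h) s_h²/n_h, with W_h = N_h/N and N = 13900:
  stratum Small: (3400/13900)²·(1 − 319/3400)·9.30²/319 = 0.0147
  stratum Medium: (4700/13900)²·(1 − 503/4700)·16.99²/503 = 0.0585903
  stratum Large: (5800/13900)²·(1 − 696/5800)·15.62²/696 = 0.0537108
V_st = 0.127001
V_srs = (1 − 1518/13900)·305.3/1518 = 0.179156
deff = V_st / V_srs = 0.127001/0.179156 = 0.7089

deff ≈ 0.709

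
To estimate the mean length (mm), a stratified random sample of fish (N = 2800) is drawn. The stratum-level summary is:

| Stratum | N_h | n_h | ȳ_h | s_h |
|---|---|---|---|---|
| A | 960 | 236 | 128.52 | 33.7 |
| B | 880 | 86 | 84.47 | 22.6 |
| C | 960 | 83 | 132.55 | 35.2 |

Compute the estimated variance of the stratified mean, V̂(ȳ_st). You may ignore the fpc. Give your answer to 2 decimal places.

V̂(ȳ_st) = Σ W_h² s_h²/n_h, with W_h = N_h/N and N = 2800:
  stratum A: (960/2800)²·33.7²/236 = 0.565684
  stratum B: (880/2800)²·22.6²/86 = 0.586635
  stratum C: (960/2800)²·35.2²/83 = 1.75482
V̂(ȳ_st) = 2.90714

V̂(ȳ_st) ≈ 2.91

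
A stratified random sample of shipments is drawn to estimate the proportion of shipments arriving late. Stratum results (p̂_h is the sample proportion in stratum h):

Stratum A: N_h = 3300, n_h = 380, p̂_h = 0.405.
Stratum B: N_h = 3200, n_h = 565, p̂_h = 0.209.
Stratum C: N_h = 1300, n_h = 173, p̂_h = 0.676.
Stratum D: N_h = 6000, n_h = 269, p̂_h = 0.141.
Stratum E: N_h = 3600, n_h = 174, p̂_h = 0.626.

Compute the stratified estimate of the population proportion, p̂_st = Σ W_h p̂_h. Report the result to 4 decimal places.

N = 17400; stratum weights W_h = N_h/N.
p̂_st = Σ W_h p̂_h = (3300·0.405 + 3200·0.209 + 1300·0.676 + 6000·0.141 + 3600·0.626)/17400 = 0.34389

p̂_st ≈ 0.3439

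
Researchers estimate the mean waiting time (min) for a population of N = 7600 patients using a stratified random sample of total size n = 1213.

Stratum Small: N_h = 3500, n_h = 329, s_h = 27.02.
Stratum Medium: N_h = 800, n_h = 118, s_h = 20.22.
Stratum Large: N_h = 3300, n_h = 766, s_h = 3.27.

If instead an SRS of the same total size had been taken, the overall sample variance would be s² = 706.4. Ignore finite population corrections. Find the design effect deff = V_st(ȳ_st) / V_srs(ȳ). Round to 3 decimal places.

deff ≈ 0.879

V̂(ȳ_st) = Σ W_h² s_h²/n_h, with W_h = N_h/N and N = 7600:
  stratum Small: (3500/7600)²·27.02²/329 = 0.470634
  stratum Medium: (800/7600)²·20.22²/118 = 0.0383913
  stratum Large: (3300/7600)²·3.27²/766 = 0.00263189
V_st = 0.511658
V_srs = s²/n = 706.4/1213 = 0.582358
deff = V_st / V_srs = 0.511658/0.582358 = 0.8786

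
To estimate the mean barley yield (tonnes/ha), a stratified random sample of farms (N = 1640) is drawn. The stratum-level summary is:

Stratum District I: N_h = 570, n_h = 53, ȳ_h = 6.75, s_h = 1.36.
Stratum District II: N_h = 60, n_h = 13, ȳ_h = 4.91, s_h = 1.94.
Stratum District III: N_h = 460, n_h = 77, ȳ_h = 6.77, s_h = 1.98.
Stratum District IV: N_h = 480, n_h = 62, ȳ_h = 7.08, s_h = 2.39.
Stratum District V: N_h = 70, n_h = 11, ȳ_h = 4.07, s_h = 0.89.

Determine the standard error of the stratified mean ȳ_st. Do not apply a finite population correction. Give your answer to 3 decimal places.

SE(ȳ_st) ≈ 0.129

V̂(ȳ_st) = Σ W_h² s_h²/n_h, with W_h = N_h/N and N = 1640:
  stratum District I: (570/1640)²·1.36²/53 = 0.00421564
  stratum District II: (60/1640)²·1.94²/13 = 0.000387503
  stratum District III: (460/1640)²·1.98²/77 = 0.0040056
  stratum District IV: (480/1640)²·2.39²/62 = 0.00789221
  stratum District V: (70/1640)²·0.89²/11 = 0.000131188
V̂(ȳ_st) = 0.0166322
SE(ȳ_st) = √0.0166322 = 0.128966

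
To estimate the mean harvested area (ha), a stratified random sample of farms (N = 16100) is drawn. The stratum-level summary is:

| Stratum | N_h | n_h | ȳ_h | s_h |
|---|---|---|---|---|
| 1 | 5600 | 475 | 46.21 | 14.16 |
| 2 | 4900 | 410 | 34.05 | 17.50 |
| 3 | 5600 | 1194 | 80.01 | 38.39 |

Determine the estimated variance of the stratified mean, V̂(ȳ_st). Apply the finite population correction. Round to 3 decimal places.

V̂(ȳ_st) = Σ W_h² (1 − n_h/N_h) s_h²/n_h, with W_h = N_h/N and N = 16100:
  stratum 1: (5600/16100)²·(1 − 475/5600)·14.16²/475 = 0.0467372
  stratum 2: (4900/16100)²·(1 − 410/4900)·17.50²/410 = 0.0633991
  stratum 3: (5600/16100)²·(1 − 1194/5600)·38.39²/1194 = 0.117493
V̂(ȳ_st) = 0.227629

V̂(ȳ_st) ≈ 0.228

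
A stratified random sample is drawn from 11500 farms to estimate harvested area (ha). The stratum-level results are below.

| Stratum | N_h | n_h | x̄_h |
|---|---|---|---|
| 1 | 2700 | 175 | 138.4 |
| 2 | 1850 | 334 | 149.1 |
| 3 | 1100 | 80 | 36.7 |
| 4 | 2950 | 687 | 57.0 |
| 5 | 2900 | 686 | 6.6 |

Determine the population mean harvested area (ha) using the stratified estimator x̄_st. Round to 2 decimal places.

x̄_st ≈ 76.28

N = Σ N_h = 11500. Stratum weights W_h = N_h/N.
x̄_st = (2700·138.4 + 1850·149.1 + 1100·36.7 + 2950·57.0 + 2900·6.6) / 11500 = 76.2761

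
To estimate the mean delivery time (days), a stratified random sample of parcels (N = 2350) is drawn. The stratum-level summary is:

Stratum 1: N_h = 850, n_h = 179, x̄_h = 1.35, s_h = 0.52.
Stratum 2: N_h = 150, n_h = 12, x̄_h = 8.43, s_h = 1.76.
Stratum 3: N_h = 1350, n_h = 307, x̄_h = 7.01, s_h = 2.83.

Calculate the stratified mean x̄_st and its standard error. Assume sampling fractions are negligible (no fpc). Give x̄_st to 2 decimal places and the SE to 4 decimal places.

x̄_st ≈ 5.05, SE ≈ 0.0993

x̄_st = Σ W_h x̄_h = (850·1.35 + 150·8.43 + 1350·7.01)/2350 = 5.05340
V̂(x̄_st) = Σ W_h² s_h²/n_h, with W_h = N_h/N and N = 2350:
  stratum 1: (850/2350)²·0.52²/179 = 0.000197631
  stratum 2: (150/2350)²·1.76²/12 = 0.0010517
  stratum 3: (1350/2350)²·2.83²/307 = 0.00860927
V̂(x̄_st) = 0.0098586
SE(x̄_st) = √0.0098586 = 0.0992905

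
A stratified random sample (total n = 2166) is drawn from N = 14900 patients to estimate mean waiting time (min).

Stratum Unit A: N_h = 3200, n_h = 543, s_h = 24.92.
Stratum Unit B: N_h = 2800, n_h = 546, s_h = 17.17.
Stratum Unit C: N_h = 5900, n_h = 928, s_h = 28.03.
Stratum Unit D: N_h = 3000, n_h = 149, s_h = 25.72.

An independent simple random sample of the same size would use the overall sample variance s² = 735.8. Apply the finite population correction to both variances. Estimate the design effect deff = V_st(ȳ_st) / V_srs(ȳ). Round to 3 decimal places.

deff ≈ 1.178

V̂(ȳ_st) = Σ W_h² (1 − n_h/N_h) s_h²/n_h, with W_h = N_h/N and N = 14900:
  stratum Unit A: (3200/14900)²·(1 − 543/3200)·24.92²/543 = 0.0437991
  stratum Unit B: (2800/14900)²·(1 − 546/2800)·17.17²/546 = 0.0153493
  stratum Unit C: (5900/14900)²·(1 − 928/5900)·28.03²/928 = 0.111869
  stratum Unit D: (3000/14900)²·(1 − 149/3000)·25.72²/149 = 0.171042
V_st = 0.342059
V_srs = (1 − 2166/14900)·735.8/2166 = 0.290322
deff = V_st / V_srs = 0.342059/0.290322 = 1.1782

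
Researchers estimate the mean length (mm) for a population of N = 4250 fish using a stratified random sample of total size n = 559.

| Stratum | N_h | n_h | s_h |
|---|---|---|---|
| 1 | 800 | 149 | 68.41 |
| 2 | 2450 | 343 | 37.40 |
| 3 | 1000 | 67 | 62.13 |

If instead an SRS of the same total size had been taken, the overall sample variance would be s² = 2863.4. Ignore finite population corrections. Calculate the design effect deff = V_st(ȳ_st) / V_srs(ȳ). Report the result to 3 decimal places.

V̂(ȳ_st) = Σ W_h² s_h²/n_h, with W_h = N_h/N and N = 4250:
  stratum 1: (800/4250)²·68.41²/149 = 1.1129
  stratum 2: (2450/4250)²·37.40²/343 = 1.3552
  stratum 3: (1000/4250)²·62.13²/67 = 3.1897
V_st = 5.6578
V_srs = s²/n = 2863.4/559 = 5.12236
deff = V_st / V_srs = 5.6578/5.12236 = 1.1045

deff ≈ 1.105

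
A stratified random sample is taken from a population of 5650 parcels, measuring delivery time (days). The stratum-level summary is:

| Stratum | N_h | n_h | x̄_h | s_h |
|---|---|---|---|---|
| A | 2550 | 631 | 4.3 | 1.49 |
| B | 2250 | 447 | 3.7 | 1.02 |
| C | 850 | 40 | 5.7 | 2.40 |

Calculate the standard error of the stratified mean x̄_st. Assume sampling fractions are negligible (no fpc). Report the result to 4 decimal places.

SE(x̄_st) ≈ 0.0659

V̂(x̄_st) = Σ W_h² s_h²/n_h, with W_h = N_h/N and N = 5650:
  stratum A: (2550/5650)²·1.49²/631 = 0.000716682
  stratum B: (2250/5650)²·1.02²/447 = 0.000369114
  stratum C: (850/5650)²·2.40²/40 = 0.00325914
V̂(x̄_st) = 0.00434494
SE(x̄_st) = √0.00434494 = 0.0659162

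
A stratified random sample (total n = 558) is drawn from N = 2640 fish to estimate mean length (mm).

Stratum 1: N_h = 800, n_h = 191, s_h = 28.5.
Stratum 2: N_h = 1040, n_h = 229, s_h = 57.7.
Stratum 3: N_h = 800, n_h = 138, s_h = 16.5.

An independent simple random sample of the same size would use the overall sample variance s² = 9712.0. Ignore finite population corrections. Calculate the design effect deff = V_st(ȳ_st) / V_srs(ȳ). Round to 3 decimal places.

V̂(ȳ_st) = Σ W_h² s_h²/n_h, with W_h = N_h/N and N = 2640:
  stratum 1: (800/2640)²·28.5²/191 = 0.390507
  stratum 2: (1040/2640)²·57.7²/229 = 2.25619
  stratum 3: (800/2640)²·16.5²/138 = 0.181159
V_st = 2.82785
V_srs = s²/n = 9712.0/558 = 17.405
deff = V_st / V_srs = 2.82785/17.405 = 0.1625

deff ≈ 0.162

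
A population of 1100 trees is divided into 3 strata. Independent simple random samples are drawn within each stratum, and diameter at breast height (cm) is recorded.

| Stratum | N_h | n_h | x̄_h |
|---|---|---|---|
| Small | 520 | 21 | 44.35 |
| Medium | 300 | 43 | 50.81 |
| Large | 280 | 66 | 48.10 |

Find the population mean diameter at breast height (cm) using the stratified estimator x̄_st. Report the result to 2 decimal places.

N = Σ N_h = 1100. Stratum weights W_h = N_h/N.
x̄_st = (520·44.35 + 300·50.81 + 280·48.10) / 1100 = 47.0664

x̄_st ≈ 47.07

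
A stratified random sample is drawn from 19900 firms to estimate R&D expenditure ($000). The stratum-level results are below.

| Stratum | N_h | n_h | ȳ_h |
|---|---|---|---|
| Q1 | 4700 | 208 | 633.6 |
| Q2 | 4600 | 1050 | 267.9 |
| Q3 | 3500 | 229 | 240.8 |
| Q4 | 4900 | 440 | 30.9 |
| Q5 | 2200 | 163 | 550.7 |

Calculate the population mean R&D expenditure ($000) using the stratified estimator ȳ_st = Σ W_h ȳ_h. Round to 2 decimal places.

N = Σ N_h = 19900. Stratum weights W_h = N_h/N.
ȳ_st = (4700·633.6 + 4600·267.9 + 3500·240.8 + 4900·30.9 + 2200·550.7) / 19900 = 322.4126

ȳ_st ≈ 322.41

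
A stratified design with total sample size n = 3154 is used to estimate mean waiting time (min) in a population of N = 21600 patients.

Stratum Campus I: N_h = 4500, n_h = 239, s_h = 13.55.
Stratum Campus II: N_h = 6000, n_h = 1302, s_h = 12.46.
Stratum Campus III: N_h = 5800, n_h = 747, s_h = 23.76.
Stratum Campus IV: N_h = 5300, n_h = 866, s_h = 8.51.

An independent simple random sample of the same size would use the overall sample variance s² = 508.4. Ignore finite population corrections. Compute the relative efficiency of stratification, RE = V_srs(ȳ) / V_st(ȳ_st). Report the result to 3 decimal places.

RE ≈ 1.579

V̂(ȳ_st) = Σ W_h² s_h²/n_h, with W_h = N_h/N and N = 21600:
  stratum Campus I: (4500/21600)²·13.55²/239 = 0.0333425
  stratum Campus II: (6000/21600)²·12.46²/1302 = 0.00920068
  stratum Campus III: (5800/21600)²·23.76²/747 = 0.0544905
  stratum Campus IV: (5300/21600)²·8.51²/866 = 0.00503484
V_st = 0.102069
V_srs = s²/n = 508.4/3154 = 0.161192
Relative efficiency = V_srs / V_st = 0.161192/0.102069 = 1.5793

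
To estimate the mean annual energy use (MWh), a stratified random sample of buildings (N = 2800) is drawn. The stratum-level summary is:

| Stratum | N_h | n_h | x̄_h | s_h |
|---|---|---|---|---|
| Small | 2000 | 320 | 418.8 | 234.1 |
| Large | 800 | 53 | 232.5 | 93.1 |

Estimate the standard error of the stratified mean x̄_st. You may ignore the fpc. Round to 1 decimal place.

V̂(x̄_st) = Σ W_h² s_h²/n_h, with W_h = N_h/N and N = 2800:
  stratum Small: (2000/2800)²·234.1²/320 = 87.3769
  stratum Large: (800/2800)²·93.1²/53 = 13.3502
V̂(x̄_st) = 100.727
SE(x̄_st) = √100.727 = 10.0363

SE(x̄_st) ≈ 10.0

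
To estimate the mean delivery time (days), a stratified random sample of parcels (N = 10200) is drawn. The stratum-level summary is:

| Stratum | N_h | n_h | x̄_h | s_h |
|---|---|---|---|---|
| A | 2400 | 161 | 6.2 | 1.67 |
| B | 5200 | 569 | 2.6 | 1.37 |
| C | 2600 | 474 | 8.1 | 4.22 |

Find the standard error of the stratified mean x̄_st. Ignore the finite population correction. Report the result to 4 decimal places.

V̂(x̄_st) = Σ W_h² s_h²/n_h, with W_h = N_h/N and N = 10200:
  stratum A: (2400/10200)²·1.67²/161 = 0.000959023
  stratum B: (5200/10200)²·1.37²/569 = 0.000857305
  stratum C: (2600/10200)²·4.22²/474 = 0.00244114
V̂(x̄_st) = 0.00425747
SE(x̄_st) = √0.00425747 = 0.0652493

SE(x̄_st) ≈ 0.0652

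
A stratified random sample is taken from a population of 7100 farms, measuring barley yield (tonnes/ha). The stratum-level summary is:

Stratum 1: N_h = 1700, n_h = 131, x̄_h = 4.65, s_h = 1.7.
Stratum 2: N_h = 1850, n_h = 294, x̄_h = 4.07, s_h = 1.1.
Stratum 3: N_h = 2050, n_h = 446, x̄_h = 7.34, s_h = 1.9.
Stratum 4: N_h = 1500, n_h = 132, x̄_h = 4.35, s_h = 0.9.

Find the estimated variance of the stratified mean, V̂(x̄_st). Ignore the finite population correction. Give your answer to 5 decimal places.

V̂(x̄_st) ≈ 0.00249

V̂(x̄_st) = Σ W_h² s_h²/n_h, with W_h = N_h/N and N = 7100:
  stratum 1: (1700/7100)²·1.7²/131 = 0.00126476
  stratum 2: (1850/7100)²·1.1²/294 = 0.000279425
  stratum 3: (2050/7100)²·1.9²/446 = 0.000674782
  stratum 4: (1500/7100)²·0.9²/132 = 0.00027389
V̂(x̄_st) = 0.00249286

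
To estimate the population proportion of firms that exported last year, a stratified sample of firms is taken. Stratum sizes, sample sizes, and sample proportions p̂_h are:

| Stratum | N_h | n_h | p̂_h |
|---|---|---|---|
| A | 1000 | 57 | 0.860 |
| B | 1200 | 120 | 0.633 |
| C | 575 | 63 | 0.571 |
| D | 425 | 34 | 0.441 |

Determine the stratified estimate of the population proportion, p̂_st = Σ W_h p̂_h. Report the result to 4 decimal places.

N = 3200; stratum weights W_h = N_h/N.
p̂_st = Σ W_h p̂_h = (1000·0.860 + 1200·0.633 + 575·0.571 + 425·0.441)/3200 = 0.66730

p̂_st ≈ 0.6673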